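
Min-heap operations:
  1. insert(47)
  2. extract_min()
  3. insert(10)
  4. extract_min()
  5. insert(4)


insert(47) -> [47]
extract_min()->47, []
insert(10) -> [10]
extract_min()->10, []
insert(4) -> [4]

Final heap: [4]


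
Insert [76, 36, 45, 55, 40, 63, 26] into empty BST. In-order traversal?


Insert 76: root
Insert 36: L from 76
Insert 45: L from 76 -> R from 36
Insert 55: L from 76 -> R from 36 -> R from 45
Insert 40: L from 76 -> R from 36 -> L from 45
Insert 63: L from 76 -> R from 36 -> R from 45 -> R from 55
Insert 26: L from 76 -> L from 36

In-order: [26, 36, 40, 45, 55, 63, 76]


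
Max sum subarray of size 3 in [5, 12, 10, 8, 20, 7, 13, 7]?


[0:3]: 27
[1:4]: 30
[2:5]: 38
[3:6]: 35
[4:7]: 40
[5:8]: 27

Max: 40 at [4:7]


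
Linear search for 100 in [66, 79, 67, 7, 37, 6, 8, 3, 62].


i=0: 66!=100
i=1: 79!=100
i=2: 67!=100
i=3: 7!=100
i=4: 37!=100
i=5: 6!=100
i=6: 8!=100
i=7: 3!=100
i=8: 62!=100

Not found, 9 comps


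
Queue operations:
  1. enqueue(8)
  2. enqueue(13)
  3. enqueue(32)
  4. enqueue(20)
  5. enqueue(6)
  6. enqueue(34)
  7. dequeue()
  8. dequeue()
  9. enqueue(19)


enqueue(8) -> [8]
enqueue(13) -> [8, 13]
enqueue(32) -> [8, 13, 32]
enqueue(20) -> [8, 13, 32, 20]
enqueue(6) -> [8, 13, 32, 20, 6]
enqueue(34) -> [8, 13, 32, 20, 6, 34]
dequeue()->8, [13, 32, 20, 6, 34]
dequeue()->13, [32, 20, 6, 34]
enqueue(19) -> [32, 20, 6, 34, 19]

Final queue: [32, 20, 6, 34, 19]


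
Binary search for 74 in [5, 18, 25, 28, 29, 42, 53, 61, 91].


Step 1: lo=0, hi=8, mid=4, val=29
Step 2: lo=5, hi=8, mid=6, val=53
Step 3: lo=7, hi=8, mid=7, val=61
Step 4: lo=8, hi=8, mid=8, val=91

Not found


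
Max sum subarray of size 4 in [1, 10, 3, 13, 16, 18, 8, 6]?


[0:4]: 27
[1:5]: 42
[2:6]: 50
[3:7]: 55
[4:8]: 48

Max: 55 at [3:7]


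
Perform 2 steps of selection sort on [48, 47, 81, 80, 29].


Initial: [48, 47, 81, 80, 29]
Step 1: min=29 at 4
  Swap: [29, 47, 81, 80, 48]
Step 2: min=47 at 1
  Swap: [29, 47, 81, 80, 48]

After 2 steps: [29, 47, 81, 80, 48]


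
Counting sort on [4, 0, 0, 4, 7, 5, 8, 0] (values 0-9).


Input: [4, 0, 0, 4, 7, 5, 8, 0]
Counts: [3, 0, 0, 0, 2, 1, 0, 1, 1, 0]

Sorted: [0, 0, 0, 4, 4, 5, 7, 8]


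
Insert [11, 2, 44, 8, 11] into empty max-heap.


Insert 11: [11]
Insert 2: [11, 2]
Insert 44: [44, 2, 11]
Insert 8: [44, 8, 11, 2]
Insert 11: [44, 11, 11, 2, 8]

Final heap: [44, 11, 11, 2, 8]


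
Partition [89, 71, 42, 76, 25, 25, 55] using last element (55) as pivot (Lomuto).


Pivot: 55
  42 <= 55: swap -> [42, 71, 89, 76, 25, 25, 55]
  25 <= 55: swap -> [42, 25, 89, 76, 71, 25, 55]
  25 <= 55: swap -> [42, 25, 25, 76, 71, 89, 55]
Place pivot at 3: [42, 25, 25, 55, 71, 89, 76]

Partitioned: [42, 25, 25, 55, 71, 89, 76]


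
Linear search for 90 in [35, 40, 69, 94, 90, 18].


i=0: 35!=90
i=1: 40!=90
i=2: 69!=90
i=3: 94!=90
i=4: 90==90 found!

Found at 4, 5 comps


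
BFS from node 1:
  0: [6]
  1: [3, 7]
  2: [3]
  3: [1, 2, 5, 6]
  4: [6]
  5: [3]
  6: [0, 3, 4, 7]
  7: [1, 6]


Visit 1, enqueue [3, 7]
Visit 3, enqueue [2, 5, 6]
Visit 7, enqueue []
Visit 2, enqueue []
Visit 5, enqueue []
Visit 6, enqueue [0, 4]
Visit 0, enqueue []
Visit 4, enqueue []

BFS order: [1, 3, 7, 2, 5, 6, 0, 4]


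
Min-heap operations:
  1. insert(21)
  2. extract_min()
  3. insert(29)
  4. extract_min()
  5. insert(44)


insert(21) -> [21]
extract_min()->21, []
insert(29) -> [29]
extract_min()->29, []
insert(44) -> [44]

Final heap: [44]


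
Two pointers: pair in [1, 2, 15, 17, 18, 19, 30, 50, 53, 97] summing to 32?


lo=0(1)+hi=9(97)=98
lo=0(1)+hi=8(53)=54
lo=0(1)+hi=7(50)=51
lo=0(1)+hi=6(30)=31
lo=1(2)+hi=6(30)=32

Yes: 2+30=32


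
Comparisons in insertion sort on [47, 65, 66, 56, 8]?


Algorithm: insertion sort
Input: [47, 65, 66, 56, 8]
Sorted: [8, 47, 56, 65, 66]

9


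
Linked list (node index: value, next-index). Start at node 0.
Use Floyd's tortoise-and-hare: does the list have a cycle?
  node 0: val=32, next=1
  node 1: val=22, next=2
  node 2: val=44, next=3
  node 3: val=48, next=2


Floyd's tortoise (slow, +1) and hare (fast, +2):
  init: slow=0, fast=0
  step 1: slow=1, fast=2
  step 2: slow=2, fast=2
  slow == fast at node 2: cycle detected

Cycle: yes


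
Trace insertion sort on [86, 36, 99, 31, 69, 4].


Initial: [86, 36, 99, 31, 69, 4]
Insert 36: [36, 86, 99, 31, 69, 4]
Insert 99: [36, 86, 99, 31, 69, 4]
Insert 31: [31, 36, 86, 99, 69, 4]
Insert 69: [31, 36, 69, 86, 99, 4]
Insert 4: [4, 31, 36, 69, 86, 99]

Sorted: [4, 31, 36, 69, 86, 99]


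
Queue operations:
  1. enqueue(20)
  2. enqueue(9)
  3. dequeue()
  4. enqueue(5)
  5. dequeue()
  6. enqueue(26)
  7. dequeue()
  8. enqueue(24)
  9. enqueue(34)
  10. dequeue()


enqueue(20) -> [20]
enqueue(9) -> [20, 9]
dequeue()->20, [9]
enqueue(5) -> [9, 5]
dequeue()->9, [5]
enqueue(26) -> [5, 26]
dequeue()->5, [26]
enqueue(24) -> [26, 24]
enqueue(34) -> [26, 24, 34]
dequeue()->26, [24, 34]

Final queue: [24, 34]


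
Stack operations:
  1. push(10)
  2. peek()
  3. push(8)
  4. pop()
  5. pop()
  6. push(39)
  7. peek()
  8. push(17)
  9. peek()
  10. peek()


push(10) -> [10]
peek()->10
push(8) -> [10, 8]
pop()->8, [10]
pop()->10, []
push(39) -> [39]
peek()->39
push(17) -> [39, 17]
peek()->17
peek()->17

Final stack: [39, 17]


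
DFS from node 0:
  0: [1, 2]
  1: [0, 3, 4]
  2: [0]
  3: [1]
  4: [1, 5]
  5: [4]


Visit 0, push [2, 1]
Visit 1, push [4, 3]
Visit 3, push []
Visit 4, push [5]
Visit 5, push []
Visit 2, push []

DFS order: [0, 1, 3, 4, 5, 2]


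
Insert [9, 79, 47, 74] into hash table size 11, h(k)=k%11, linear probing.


Insert 9: h=9 -> slot 9
Insert 79: h=2 -> slot 2
Insert 47: h=3 -> slot 3
Insert 74: h=8 -> slot 8

Table: [None, None, 79, 47, None, None, None, None, 74, 9, None]


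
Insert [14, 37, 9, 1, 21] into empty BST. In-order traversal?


Insert 14: root
Insert 37: R from 14
Insert 9: L from 14
Insert 1: L from 14 -> L from 9
Insert 21: R from 14 -> L from 37

In-order: [1, 9, 14, 21, 37]


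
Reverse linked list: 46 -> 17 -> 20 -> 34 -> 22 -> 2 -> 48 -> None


Step 1: curr=46, set curr.next=prev(None) | reversed so far: 46
Step 2: curr=17, set curr.next=prev(46) | reversed so far: 17 -> 46
Step 3: curr=20, set curr.next=prev(17) | reversed so far: 20 -> 17 -> 46
Step 4: curr=34, set curr.next=prev(20) | reversed so far: 34 -> 20 -> 17 -> 46
Step 5: curr=22, set curr.next=prev(34) | reversed so far: 22 -> 34 -> 20 -> 17 -> 46
Step 6: curr=2, set curr.next=prev(22) | reversed so far: 2 -> 22 -> 34 -> 20 -> 17 -> 46
Step 7: curr=48, set curr.next=prev(2) | reversed so far: 48 -> 2 -> 22 -> 34 -> 20 -> 17 -> 46

48 -> 2 -> 22 -> 34 -> 20 -> 17 -> 46 -> None


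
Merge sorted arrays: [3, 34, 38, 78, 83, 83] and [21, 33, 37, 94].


Take 3 from A
Take 21 from B
Take 33 from B
Take 34 from A
Take 37 from B
Take 38 from A
Take 78 from A
Take 83 from A
Take 83 from A

Merged: [3, 21, 33, 34, 37, 38, 78, 83, 83, 94]


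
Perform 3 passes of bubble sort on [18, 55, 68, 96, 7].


Initial: [18, 55, 68, 96, 7]
Pass 1: [18, 55, 68, 7, 96] (1 swaps)
Pass 2: [18, 55, 7, 68, 96] (1 swaps)
Pass 3: [18, 7, 55, 68, 96] (1 swaps)

After 3 passes: [18, 7, 55, 68, 96]


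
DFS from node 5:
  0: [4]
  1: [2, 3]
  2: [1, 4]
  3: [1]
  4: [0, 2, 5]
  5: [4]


Visit 5, push [4]
Visit 4, push [2, 0]
Visit 0, push []
Visit 2, push [1]
Visit 1, push [3]
Visit 3, push []

DFS order: [5, 4, 0, 2, 1, 3]


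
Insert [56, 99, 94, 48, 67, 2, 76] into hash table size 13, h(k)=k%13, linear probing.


Insert 56: h=4 -> slot 4
Insert 99: h=8 -> slot 8
Insert 94: h=3 -> slot 3
Insert 48: h=9 -> slot 9
Insert 67: h=2 -> slot 2
Insert 2: h=2, 3 probes -> slot 5
Insert 76: h=11 -> slot 11

Table: [None, None, 67, 94, 56, 2, None, None, 99, 48, None, 76, None]


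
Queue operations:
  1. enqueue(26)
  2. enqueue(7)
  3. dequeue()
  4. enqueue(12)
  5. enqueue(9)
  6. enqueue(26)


enqueue(26) -> [26]
enqueue(7) -> [26, 7]
dequeue()->26, [7]
enqueue(12) -> [7, 12]
enqueue(9) -> [7, 12, 9]
enqueue(26) -> [7, 12, 9, 26]

Final queue: [7, 12, 9, 26]


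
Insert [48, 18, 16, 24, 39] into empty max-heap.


Insert 48: [48]
Insert 18: [48, 18]
Insert 16: [48, 18, 16]
Insert 24: [48, 24, 16, 18]
Insert 39: [48, 39, 16, 18, 24]

Final heap: [48, 39, 16, 18, 24]


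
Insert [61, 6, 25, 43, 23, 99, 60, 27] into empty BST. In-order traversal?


Insert 61: root
Insert 6: L from 61
Insert 25: L from 61 -> R from 6
Insert 43: L from 61 -> R from 6 -> R from 25
Insert 23: L from 61 -> R from 6 -> L from 25
Insert 99: R from 61
Insert 60: L from 61 -> R from 6 -> R from 25 -> R from 43
Insert 27: L from 61 -> R from 6 -> R from 25 -> L from 43

In-order: [6, 23, 25, 27, 43, 60, 61, 99]


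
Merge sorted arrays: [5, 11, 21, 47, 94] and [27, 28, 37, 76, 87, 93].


Take 5 from A
Take 11 from A
Take 21 from A
Take 27 from B
Take 28 from B
Take 37 from B
Take 47 from A
Take 76 from B
Take 87 from B
Take 93 from B

Merged: [5, 11, 21, 27, 28, 37, 47, 76, 87, 93, 94]


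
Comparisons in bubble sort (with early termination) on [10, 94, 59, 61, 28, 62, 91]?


Algorithm: bubble sort (with early termination)
Input: [10, 94, 59, 61, 28, 62, 91]
Sorted: [10, 28, 59, 61, 62, 91, 94]

18


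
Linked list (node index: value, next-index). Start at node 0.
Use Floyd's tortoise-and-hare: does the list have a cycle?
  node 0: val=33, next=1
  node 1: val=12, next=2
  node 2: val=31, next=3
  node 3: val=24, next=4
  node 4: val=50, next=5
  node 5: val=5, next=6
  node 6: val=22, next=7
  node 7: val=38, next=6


Floyd's tortoise (slow, +1) and hare (fast, +2):
  init: slow=0, fast=0
  step 1: slow=1, fast=2
  step 2: slow=2, fast=4
  step 3: slow=3, fast=6
  step 4: slow=4, fast=6
  step 5: slow=5, fast=6
  step 6: slow=6, fast=6
  slow == fast at node 6: cycle detected

Cycle: yes


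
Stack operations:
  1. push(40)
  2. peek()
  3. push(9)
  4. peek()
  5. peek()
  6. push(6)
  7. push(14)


push(40) -> [40]
peek()->40
push(9) -> [40, 9]
peek()->9
peek()->9
push(6) -> [40, 9, 6]
push(14) -> [40, 9, 6, 14]

Final stack: [40, 9, 6, 14]


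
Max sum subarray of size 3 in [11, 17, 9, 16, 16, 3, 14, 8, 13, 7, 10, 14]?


[0:3]: 37
[1:4]: 42
[2:5]: 41
[3:6]: 35
[4:7]: 33
[5:8]: 25
[6:9]: 35
[7:10]: 28
[8:11]: 30
[9:12]: 31

Max: 42 at [1:4]


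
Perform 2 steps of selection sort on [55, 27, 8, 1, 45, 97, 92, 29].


Initial: [55, 27, 8, 1, 45, 97, 92, 29]
Step 1: min=1 at 3
  Swap: [1, 27, 8, 55, 45, 97, 92, 29]
Step 2: min=8 at 2
  Swap: [1, 8, 27, 55, 45, 97, 92, 29]

After 2 steps: [1, 8, 27, 55, 45, 97, 92, 29]


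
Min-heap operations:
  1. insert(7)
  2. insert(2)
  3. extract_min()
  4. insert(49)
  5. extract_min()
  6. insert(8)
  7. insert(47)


insert(7) -> [7]
insert(2) -> [2, 7]
extract_min()->2, [7]
insert(49) -> [7, 49]
extract_min()->7, [49]
insert(8) -> [8, 49]
insert(47) -> [8, 49, 47]

Final heap: [8, 49, 47]


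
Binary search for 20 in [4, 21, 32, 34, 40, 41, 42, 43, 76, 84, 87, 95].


Step 1: lo=0, hi=11, mid=5, val=41
Step 2: lo=0, hi=4, mid=2, val=32
Step 3: lo=0, hi=1, mid=0, val=4
Step 4: lo=1, hi=1, mid=1, val=21

Not found


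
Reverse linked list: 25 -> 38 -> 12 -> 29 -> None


Step 1: curr=25, set curr.next=prev(None) | reversed so far: 25
Step 2: curr=38, set curr.next=prev(25) | reversed so far: 38 -> 25
Step 3: curr=12, set curr.next=prev(38) | reversed so far: 12 -> 38 -> 25
Step 4: curr=29, set curr.next=prev(12) | reversed so far: 29 -> 12 -> 38 -> 25

29 -> 12 -> 38 -> 25 -> None


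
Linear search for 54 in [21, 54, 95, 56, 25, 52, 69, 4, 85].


i=0: 21!=54
i=1: 54==54 found!

Found at 1, 2 comps


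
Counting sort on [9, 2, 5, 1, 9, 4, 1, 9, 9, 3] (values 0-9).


Input: [9, 2, 5, 1, 9, 4, 1, 9, 9, 3]
Counts: [0, 2, 1, 1, 1, 1, 0, 0, 0, 4]

Sorted: [1, 1, 2, 3, 4, 5, 9, 9, 9, 9]


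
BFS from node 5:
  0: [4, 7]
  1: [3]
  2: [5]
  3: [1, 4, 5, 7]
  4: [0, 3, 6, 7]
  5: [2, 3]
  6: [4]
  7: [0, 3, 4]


Visit 5, enqueue [2, 3]
Visit 2, enqueue []
Visit 3, enqueue [1, 4, 7]
Visit 1, enqueue []
Visit 4, enqueue [0, 6]
Visit 7, enqueue []
Visit 0, enqueue []
Visit 6, enqueue []

BFS order: [5, 2, 3, 1, 4, 7, 0, 6]


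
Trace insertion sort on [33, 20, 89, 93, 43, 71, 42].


Initial: [33, 20, 89, 93, 43, 71, 42]
Insert 20: [20, 33, 89, 93, 43, 71, 42]
Insert 89: [20, 33, 89, 93, 43, 71, 42]
Insert 93: [20, 33, 89, 93, 43, 71, 42]
Insert 43: [20, 33, 43, 89, 93, 71, 42]
Insert 71: [20, 33, 43, 71, 89, 93, 42]
Insert 42: [20, 33, 42, 43, 71, 89, 93]

Sorted: [20, 33, 42, 43, 71, 89, 93]


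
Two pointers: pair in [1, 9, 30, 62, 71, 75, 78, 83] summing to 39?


lo=0(1)+hi=7(83)=84
lo=0(1)+hi=6(78)=79
lo=0(1)+hi=5(75)=76
lo=0(1)+hi=4(71)=72
lo=0(1)+hi=3(62)=63
lo=0(1)+hi=2(30)=31
lo=1(9)+hi=2(30)=39

Yes: 9+30=39


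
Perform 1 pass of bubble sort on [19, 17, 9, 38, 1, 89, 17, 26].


Initial: [19, 17, 9, 38, 1, 89, 17, 26]
Pass 1: [17, 9, 19, 1, 38, 17, 26, 89] (5 swaps)

After 1 pass: [17, 9, 19, 1, 38, 17, 26, 89]


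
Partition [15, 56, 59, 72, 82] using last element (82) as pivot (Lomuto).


Pivot: 82
  15 <= 82: advance i (no swap)
  56 <= 82: advance i (no swap)
  59 <= 82: advance i (no swap)
  72 <= 82: advance i (no swap)
Place pivot at 4: [15, 56, 59, 72, 82]

Partitioned: [15, 56, 59, 72, 82]


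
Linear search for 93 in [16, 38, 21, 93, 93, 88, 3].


i=0: 16!=93
i=1: 38!=93
i=2: 21!=93
i=3: 93==93 found!

Found at 3, 4 comps


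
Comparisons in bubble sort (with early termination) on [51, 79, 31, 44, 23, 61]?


Algorithm: bubble sort (with early termination)
Input: [51, 79, 31, 44, 23, 61]
Sorted: [23, 31, 44, 51, 61, 79]

15


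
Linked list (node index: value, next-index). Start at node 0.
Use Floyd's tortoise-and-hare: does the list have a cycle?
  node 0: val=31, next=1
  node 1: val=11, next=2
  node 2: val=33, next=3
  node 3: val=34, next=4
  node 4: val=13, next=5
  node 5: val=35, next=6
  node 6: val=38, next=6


Floyd's tortoise (slow, +1) and hare (fast, +2):
  init: slow=0, fast=0
  step 1: slow=1, fast=2
  step 2: slow=2, fast=4
  step 3: slow=3, fast=6
  step 4: slow=4, fast=6
  step 5: slow=5, fast=6
  step 6: slow=6, fast=6
  slow == fast at node 6: cycle detected

Cycle: yes


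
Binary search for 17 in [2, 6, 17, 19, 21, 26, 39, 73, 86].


Step 1: lo=0, hi=8, mid=4, val=21
Step 2: lo=0, hi=3, mid=1, val=6
Step 3: lo=2, hi=3, mid=2, val=17

Found at index 2


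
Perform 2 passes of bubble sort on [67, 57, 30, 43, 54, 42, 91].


Initial: [67, 57, 30, 43, 54, 42, 91]
Pass 1: [57, 30, 43, 54, 42, 67, 91] (5 swaps)
Pass 2: [30, 43, 54, 42, 57, 67, 91] (4 swaps)

After 2 passes: [30, 43, 54, 42, 57, 67, 91]


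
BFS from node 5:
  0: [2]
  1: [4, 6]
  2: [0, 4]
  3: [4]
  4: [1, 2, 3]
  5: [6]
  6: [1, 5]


Visit 5, enqueue [6]
Visit 6, enqueue [1]
Visit 1, enqueue [4]
Visit 4, enqueue [2, 3]
Visit 2, enqueue [0]
Visit 3, enqueue []
Visit 0, enqueue []

BFS order: [5, 6, 1, 4, 2, 3, 0]


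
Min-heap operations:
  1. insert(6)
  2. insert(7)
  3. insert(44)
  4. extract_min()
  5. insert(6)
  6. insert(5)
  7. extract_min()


insert(6) -> [6]
insert(7) -> [6, 7]
insert(44) -> [6, 7, 44]
extract_min()->6, [7, 44]
insert(6) -> [6, 44, 7]
insert(5) -> [5, 6, 7, 44]
extract_min()->5, [6, 44, 7]

Final heap: [6, 44, 7]


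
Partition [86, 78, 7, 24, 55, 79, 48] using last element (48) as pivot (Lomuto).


Pivot: 48
  7 <= 48: swap -> [7, 78, 86, 24, 55, 79, 48]
  24 <= 48: swap -> [7, 24, 86, 78, 55, 79, 48]
Place pivot at 2: [7, 24, 48, 78, 55, 79, 86]

Partitioned: [7, 24, 48, 78, 55, 79, 86]


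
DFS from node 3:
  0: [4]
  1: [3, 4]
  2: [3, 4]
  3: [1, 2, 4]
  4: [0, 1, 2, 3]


Visit 3, push [4, 2, 1]
Visit 1, push [4]
Visit 4, push [2, 0]
Visit 0, push []
Visit 2, push []

DFS order: [3, 1, 4, 0, 2]


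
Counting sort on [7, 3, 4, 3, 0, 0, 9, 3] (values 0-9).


Input: [7, 3, 4, 3, 0, 0, 9, 3]
Counts: [2, 0, 0, 3, 1, 0, 0, 1, 0, 1]

Sorted: [0, 0, 3, 3, 3, 4, 7, 9]


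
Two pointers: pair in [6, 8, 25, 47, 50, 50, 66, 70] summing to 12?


lo=0(6)+hi=7(70)=76
lo=0(6)+hi=6(66)=72
lo=0(6)+hi=5(50)=56
lo=0(6)+hi=4(50)=56
lo=0(6)+hi=3(47)=53
lo=0(6)+hi=2(25)=31
lo=0(6)+hi=1(8)=14

No pair found


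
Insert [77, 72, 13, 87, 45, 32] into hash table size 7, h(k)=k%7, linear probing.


Insert 77: h=0 -> slot 0
Insert 72: h=2 -> slot 2
Insert 13: h=6 -> slot 6
Insert 87: h=3 -> slot 3
Insert 45: h=3, 1 probes -> slot 4
Insert 32: h=4, 1 probes -> slot 5

Table: [77, None, 72, 87, 45, 32, 13]


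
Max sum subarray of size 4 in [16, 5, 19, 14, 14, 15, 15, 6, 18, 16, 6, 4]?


[0:4]: 54
[1:5]: 52
[2:6]: 62
[3:7]: 58
[4:8]: 50
[5:9]: 54
[6:10]: 55
[7:11]: 46
[8:12]: 44

Max: 62 at [2:6]


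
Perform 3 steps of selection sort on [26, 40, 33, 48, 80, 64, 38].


Initial: [26, 40, 33, 48, 80, 64, 38]
Step 1: min=26 at 0
  Swap: [26, 40, 33, 48, 80, 64, 38]
Step 2: min=33 at 2
  Swap: [26, 33, 40, 48, 80, 64, 38]
Step 3: min=38 at 6
  Swap: [26, 33, 38, 48, 80, 64, 40]

After 3 steps: [26, 33, 38, 48, 80, 64, 40]


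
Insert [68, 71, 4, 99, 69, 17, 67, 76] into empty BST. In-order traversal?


Insert 68: root
Insert 71: R from 68
Insert 4: L from 68
Insert 99: R from 68 -> R from 71
Insert 69: R from 68 -> L from 71
Insert 17: L from 68 -> R from 4
Insert 67: L from 68 -> R from 4 -> R from 17
Insert 76: R from 68 -> R from 71 -> L from 99

In-order: [4, 17, 67, 68, 69, 71, 76, 99]


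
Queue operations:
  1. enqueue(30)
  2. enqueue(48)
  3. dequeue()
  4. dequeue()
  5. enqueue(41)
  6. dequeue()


enqueue(30) -> [30]
enqueue(48) -> [30, 48]
dequeue()->30, [48]
dequeue()->48, []
enqueue(41) -> [41]
dequeue()->41, []

Final queue: []


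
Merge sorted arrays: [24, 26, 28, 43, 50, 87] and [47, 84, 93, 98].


Take 24 from A
Take 26 from A
Take 28 from A
Take 43 from A
Take 47 from B
Take 50 from A
Take 84 from B
Take 87 from A

Merged: [24, 26, 28, 43, 47, 50, 84, 87, 93, 98]


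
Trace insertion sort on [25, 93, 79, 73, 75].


Initial: [25, 93, 79, 73, 75]
Insert 93: [25, 93, 79, 73, 75]
Insert 79: [25, 79, 93, 73, 75]
Insert 73: [25, 73, 79, 93, 75]
Insert 75: [25, 73, 75, 79, 93]

Sorted: [25, 73, 75, 79, 93]


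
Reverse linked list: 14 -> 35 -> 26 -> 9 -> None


Step 1: curr=14, set curr.next=prev(None) | reversed so far: 14
Step 2: curr=35, set curr.next=prev(14) | reversed so far: 35 -> 14
Step 3: curr=26, set curr.next=prev(35) | reversed so far: 26 -> 35 -> 14
Step 4: curr=9, set curr.next=prev(26) | reversed so far: 9 -> 26 -> 35 -> 14

9 -> 26 -> 35 -> 14 -> None


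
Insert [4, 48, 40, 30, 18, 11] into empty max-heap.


Insert 4: [4]
Insert 48: [48, 4]
Insert 40: [48, 4, 40]
Insert 30: [48, 30, 40, 4]
Insert 18: [48, 30, 40, 4, 18]
Insert 11: [48, 30, 40, 4, 18, 11]

Final heap: [48, 30, 40, 4, 18, 11]


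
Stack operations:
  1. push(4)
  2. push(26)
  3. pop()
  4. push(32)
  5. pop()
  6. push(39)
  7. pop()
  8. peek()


push(4) -> [4]
push(26) -> [4, 26]
pop()->26, [4]
push(32) -> [4, 32]
pop()->32, [4]
push(39) -> [4, 39]
pop()->39, [4]
peek()->4

Final stack: [4]


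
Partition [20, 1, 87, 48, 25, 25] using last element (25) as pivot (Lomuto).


Pivot: 25
  20 <= 25: advance i (no swap)
  1 <= 25: advance i (no swap)
  25 <= 25: swap -> [20, 1, 25, 48, 87, 25]
Place pivot at 3: [20, 1, 25, 25, 87, 48]

Partitioned: [20, 1, 25, 25, 87, 48]


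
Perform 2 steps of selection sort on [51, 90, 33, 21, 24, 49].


Initial: [51, 90, 33, 21, 24, 49]
Step 1: min=21 at 3
  Swap: [21, 90, 33, 51, 24, 49]
Step 2: min=24 at 4
  Swap: [21, 24, 33, 51, 90, 49]

After 2 steps: [21, 24, 33, 51, 90, 49]


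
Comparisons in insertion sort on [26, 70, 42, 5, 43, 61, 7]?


Algorithm: insertion sort
Input: [26, 70, 42, 5, 43, 61, 7]
Sorted: [5, 7, 26, 42, 43, 61, 70]

16


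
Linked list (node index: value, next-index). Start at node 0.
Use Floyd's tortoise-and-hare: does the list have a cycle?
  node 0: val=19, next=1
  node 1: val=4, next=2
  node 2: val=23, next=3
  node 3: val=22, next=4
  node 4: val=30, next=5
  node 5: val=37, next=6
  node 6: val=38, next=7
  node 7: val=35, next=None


Floyd's tortoise (slow, +1) and hare (fast, +2):
  init: slow=0, fast=0
  step 1: slow=1, fast=2
  step 2: slow=2, fast=4
  step 3: slow=3, fast=6
  step 4: fast 6->7->None, no cycle

Cycle: no


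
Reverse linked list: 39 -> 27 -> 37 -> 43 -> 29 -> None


Step 1: curr=39, set curr.next=prev(None) | reversed so far: 39
Step 2: curr=27, set curr.next=prev(39) | reversed so far: 27 -> 39
Step 3: curr=37, set curr.next=prev(27) | reversed so far: 37 -> 27 -> 39
Step 4: curr=43, set curr.next=prev(37) | reversed so far: 43 -> 37 -> 27 -> 39
Step 5: curr=29, set curr.next=prev(43) | reversed so far: 29 -> 43 -> 37 -> 27 -> 39

29 -> 43 -> 37 -> 27 -> 39 -> None


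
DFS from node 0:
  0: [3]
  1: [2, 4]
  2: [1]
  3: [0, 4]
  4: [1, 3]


Visit 0, push [3]
Visit 3, push [4]
Visit 4, push [1]
Visit 1, push [2]
Visit 2, push []

DFS order: [0, 3, 4, 1, 2]


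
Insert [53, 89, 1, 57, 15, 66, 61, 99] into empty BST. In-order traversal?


Insert 53: root
Insert 89: R from 53
Insert 1: L from 53
Insert 57: R from 53 -> L from 89
Insert 15: L from 53 -> R from 1
Insert 66: R from 53 -> L from 89 -> R from 57
Insert 61: R from 53 -> L from 89 -> R from 57 -> L from 66
Insert 99: R from 53 -> R from 89

In-order: [1, 15, 53, 57, 61, 66, 89, 99]


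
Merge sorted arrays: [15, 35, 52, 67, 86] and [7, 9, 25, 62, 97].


Take 7 from B
Take 9 from B
Take 15 from A
Take 25 from B
Take 35 from A
Take 52 from A
Take 62 from B
Take 67 from A
Take 86 from A

Merged: [7, 9, 15, 25, 35, 52, 62, 67, 86, 97]


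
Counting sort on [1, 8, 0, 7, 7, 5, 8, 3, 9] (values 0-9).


Input: [1, 8, 0, 7, 7, 5, 8, 3, 9]
Counts: [1, 1, 0, 1, 0, 1, 0, 2, 2, 1]

Sorted: [0, 1, 3, 5, 7, 7, 8, 8, 9]


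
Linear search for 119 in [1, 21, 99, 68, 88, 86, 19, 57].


i=0: 1!=119
i=1: 21!=119
i=2: 99!=119
i=3: 68!=119
i=4: 88!=119
i=5: 86!=119
i=6: 19!=119
i=7: 57!=119

Not found, 8 comps


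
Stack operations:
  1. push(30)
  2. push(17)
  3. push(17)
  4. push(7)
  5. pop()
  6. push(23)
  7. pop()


push(30) -> [30]
push(17) -> [30, 17]
push(17) -> [30, 17, 17]
push(7) -> [30, 17, 17, 7]
pop()->7, [30, 17, 17]
push(23) -> [30, 17, 17, 23]
pop()->23, [30, 17, 17]

Final stack: [30, 17, 17]


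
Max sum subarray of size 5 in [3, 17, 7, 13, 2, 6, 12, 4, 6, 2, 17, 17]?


[0:5]: 42
[1:6]: 45
[2:7]: 40
[3:8]: 37
[4:9]: 30
[5:10]: 30
[6:11]: 41
[7:12]: 46

Max: 46 at [7:12]


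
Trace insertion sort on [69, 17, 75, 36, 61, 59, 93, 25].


Initial: [69, 17, 75, 36, 61, 59, 93, 25]
Insert 17: [17, 69, 75, 36, 61, 59, 93, 25]
Insert 75: [17, 69, 75, 36, 61, 59, 93, 25]
Insert 36: [17, 36, 69, 75, 61, 59, 93, 25]
Insert 61: [17, 36, 61, 69, 75, 59, 93, 25]
Insert 59: [17, 36, 59, 61, 69, 75, 93, 25]
Insert 93: [17, 36, 59, 61, 69, 75, 93, 25]
Insert 25: [17, 25, 36, 59, 61, 69, 75, 93]

Sorted: [17, 25, 36, 59, 61, 69, 75, 93]


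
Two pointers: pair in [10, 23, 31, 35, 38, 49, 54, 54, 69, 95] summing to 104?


lo=0(10)+hi=9(95)=105
lo=0(10)+hi=8(69)=79
lo=1(23)+hi=8(69)=92
lo=2(31)+hi=8(69)=100
lo=3(35)+hi=8(69)=104

Yes: 35+69=104


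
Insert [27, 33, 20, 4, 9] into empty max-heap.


Insert 27: [27]
Insert 33: [33, 27]
Insert 20: [33, 27, 20]
Insert 4: [33, 27, 20, 4]
Insert 9: [33, 27, 20, 4, 9]

Final heap: [33, 27, 20, 4, 9]


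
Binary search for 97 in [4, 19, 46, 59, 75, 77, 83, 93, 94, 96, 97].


Step 1: lo=0, hi=10, mid=5, val=77
Step 2: lo=6, hi=10, mid=8, val=94
Step 3: lo=9, hi=10, mid=9, val=96
Step 4: lo=10, hi=10, mid=10, val=97

Found at index 10


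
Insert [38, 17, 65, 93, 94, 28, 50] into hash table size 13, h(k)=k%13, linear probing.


Insert 38: h=12 -> slot 12
Insert 17: h=4 -> slot 4
Insert 65: h=0 -> slot 0
Insert 93: h=2 -> slot 2
Insert 94: h=3 -> slot 3
Insert 28: h=2, 3 probes -> slot 5
Insert 50: h=11 -> slot 11

Table: [65, None, 93, 94, 17, 28, None, None, None, None, None, 50, 38]


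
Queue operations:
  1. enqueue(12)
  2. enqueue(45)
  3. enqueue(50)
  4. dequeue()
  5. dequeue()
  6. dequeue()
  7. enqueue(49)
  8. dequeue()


enqueue(12) -> [12]
enqueue(45) -> [12, 45]
enqueue(50) -> [12, 45, 50]
dequeue()->12, [45, 50]
dequeue()->45, [50]
dequeue()->50, []
enqueue(49) -> [49]
dequeue()->49, []

Final queue: []


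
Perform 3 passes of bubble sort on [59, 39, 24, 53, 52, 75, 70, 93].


Initial: [59, 39, 24, 53, 52, 75, 70, 93]
Pass 1: [39, 24, 53, 52, 59, 70, 75, 93] (5 swaps)
Pass 2: [24, 39, 52, 53, 59, 70, 75, 93] (2 swaps)
Pass 3: [24, 39, 52, 53, 59, 70, 75, 93] (0 swaps)

After 3 passes: [24, 39, 52, 53, 59, 70, 75, 93]


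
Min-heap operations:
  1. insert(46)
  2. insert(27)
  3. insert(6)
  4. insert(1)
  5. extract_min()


insert(46) -> [46]
insert(27) -> [27, 46]
insert(6) -> [6, 46, 27]
insert(1) -> [1, 6, 27, 46]
extract_min()->1, [6, 46, 27]

Final heap: [6, 46, 27]


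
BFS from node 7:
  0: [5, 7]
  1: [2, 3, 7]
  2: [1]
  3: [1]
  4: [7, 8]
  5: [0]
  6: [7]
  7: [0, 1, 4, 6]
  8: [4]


Visit 7, enqueue [0, 1, 4, 6]
Visit 0, enqueue [5]
Visit 1, enqueue [2, 3]
Visit 4, enqueue [8]
Visit 6, enqueue []
Visit 5, enqueue []
Visit 2, enqueue []
Visit 3, enqueue []
Visit 8, enqueue []

BFS order: [7, 0, 1, 4, 6, 5, 2, 3, 8]


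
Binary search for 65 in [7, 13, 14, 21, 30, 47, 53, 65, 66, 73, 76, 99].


Step 1: lo=0, hi=11, mid=5, val=47
Step 2: lo=6, hi=11, mid=8, val=66
Step 3: lo=6, hi=7, mid=6, val=53
Step 4: lo=7, hi=7, mid=7, val=65

Found at index 7


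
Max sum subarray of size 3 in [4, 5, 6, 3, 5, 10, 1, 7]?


[0:3]: 15
[1:4]: 14
[2:5]: 14
[3:6]: 18
[4:7]: 16
[5:8]: 18

Max: 18 at [3:6]


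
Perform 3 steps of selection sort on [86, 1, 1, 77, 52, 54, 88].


Initial: [86, 1, 1, 77, 52, 54, 88]
Step 1: min=1 at 1
  Swap: [1, 86, 1, 77, 52, 54, 88]
Step 2: min=1 at 2
  Swap: [1, 1, 86, 77, 52, 54, 88]
Step 3: min=52 at 4
  Swap: [1, 1, 52, 77, 86, 54, 88]

After 3 steps: [1, 1, 52, 77, 86, 54, 88]


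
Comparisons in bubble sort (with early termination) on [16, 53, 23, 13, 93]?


Algorithm: bubble sort (with early termination)
Input: [16, 53, 23, 13, 93]
Sorted: [13, 16, 23, 53, 93]

10


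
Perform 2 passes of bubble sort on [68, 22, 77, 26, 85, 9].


Initial: [68, 22, 77, 26, 85, 9]
Pass 1: [22, 68, 26, 77, 9, 85] (3 swaps)
Pass 2: [22, 26, 68, 9, 77, 85] (2 swaps)

After 2 passes: [22, 26, 68, 9, 77, 85]


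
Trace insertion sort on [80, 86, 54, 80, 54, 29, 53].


Initial: [80, 86, 54, 80, 54, 29, 53]
Insert 86: [80, 86, 54, 80, 54, 29, 53]
Insert 54: [54, 80, 86, 80, 54, 29, 53]
Insert 80: [54, 80, 80, 86, 54, 29, 53]
Insert 54: [54, 54, 80, 80, 86, 29, 53]
Insert 29: [29, 54, 54, 80, 80, 86, 53]
Insert 53: [29, 53, 54, 54, 80, 80, 86]

Sorted: [29, 53, 54, 54, 80, 80, 86]


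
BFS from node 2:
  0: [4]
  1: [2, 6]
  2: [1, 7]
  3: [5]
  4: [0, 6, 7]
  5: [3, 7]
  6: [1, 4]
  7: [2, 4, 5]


Visit 2, enqueue [1, 7]
Visit 1, enqueue [6]
Visit 7, enqueue [4, 5]
Visit 6, enqueue []
Visit 4, enqueue [0]
Visit 5, enqueue [3]
Visit 0, enqueue []
Visit 3, enqueue []

BFS order: [2, 1, 7, 6, 4, 5, 0, 3]


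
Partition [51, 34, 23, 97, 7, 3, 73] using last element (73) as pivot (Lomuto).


Pivot: 73
  51 <= 73: advance i (no swap)
  34 <= 73: advance i (no swap)
  23 <= 73: advance i (no swap)
  7 <= 73: swap -> [51, 34, 23, 7, 97, 3, 73]
  3 <= 73: swap -> [51, 34, 23, 7, 3, 97, 73]
Place pivot at 5: [51, 34, 23, 7, 3, 73, 97]

Partitioned: [51, 34, 23, 7, 3, 73, 97]


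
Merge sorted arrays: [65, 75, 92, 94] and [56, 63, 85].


Take 56 from B
Take 63 from B
Take 65 from A
Take 75 from A
Take 85 from B

Merged: [56, 63, 65, 75, 85, 92, 94]


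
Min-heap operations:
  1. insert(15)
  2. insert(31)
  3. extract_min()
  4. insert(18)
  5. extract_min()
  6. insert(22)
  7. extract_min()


insert(15) -> [15]
insert(31) -> [15, 31]
extract_min()->15, [31]
insert(18) -> [18, 31]
extract_min()->18, [31]
insert(22) -> [22, 31]
extract_min()->22, [31]

Final heap: [31]


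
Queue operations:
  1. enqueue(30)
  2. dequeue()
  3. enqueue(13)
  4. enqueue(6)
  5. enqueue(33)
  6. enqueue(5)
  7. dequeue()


enqueue(30) -> [30]
dequeue()->30, []
enqueue(13) -> [13]
enqueue(6) -> [13, 6]
enqueue(33) -> [13, 6, 33]
enqueue(5) -> [13, 6, 33, 5]
dequeue()->13, [6, 33, 5]

Final queue: [6, 33, 5]


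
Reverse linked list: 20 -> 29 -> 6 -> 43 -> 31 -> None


Step 1: curr=20, set curr.next=prev(None) | reversed so far: 20
Step 2: curr=29, set curr.next=prev(20) | reversed so far: 29 -> 20
Step 3: curr=6, set curr.next=prev(29) | reversed so far: 6 -> 29 -> 20
Step 4: curr=43, set curr.next=prev(6) | reversed so far: 43 -> 6 -> 29 -> 20
Step 5: curr=31, set curr.next=prev(43) | reversed so far: 31 -> 43 -> 6 -> 29 -> 20

31 -> 43 -> 6 -> 29 -> 20 -> None


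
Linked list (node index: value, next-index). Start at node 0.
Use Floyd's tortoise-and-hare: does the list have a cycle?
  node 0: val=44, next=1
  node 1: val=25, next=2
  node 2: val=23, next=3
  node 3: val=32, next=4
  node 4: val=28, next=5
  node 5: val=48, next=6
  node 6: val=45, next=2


Floyd's tortoise (slow, +1) and hare (fast, +2):
  init: slow=0, fast=0
  step 1: slow=1, fast=2
  step 2: slow=2, fast=4
  step 3: slow=3, fast=6
  step 4: slow=4, fast=3
  step 5: slow=5, fast=5
  slow == fast at node 5: cycle detected

Cycle: yes


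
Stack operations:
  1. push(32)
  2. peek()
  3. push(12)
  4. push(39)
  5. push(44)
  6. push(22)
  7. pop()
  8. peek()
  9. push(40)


push(32) -> [32]
peek()->32
push(12) -> [32, 12]
push(39) -> [32, 12, 39]
push(44) -> [32, 12, 39, 44]
push(22) -> [32, 12, 39, 44, 22]
pop()->22, [32, 12, 39, 44]
peek()->44
push(40) -> [32, 12, 39, 44, 40]

Final stack: [32, 12, 39, 44, 40]


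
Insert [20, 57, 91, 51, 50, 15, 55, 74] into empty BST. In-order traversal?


Insert 20: root
Insert 57: R from 20
Insert 91: R from 20 -> R from 57
Insert 51: R from 20 -> L from 57
Insert 50: R from 20 -> L from 57 -> L from 51
Insert 15: L from 20
Insert 55: R from 20 -> L from 57 -> R from 51
Insert 74: R from 20 -> R from 57 -> L from 91

In-order: [15, 20, 50, 51, 55, 57, 74, 91]


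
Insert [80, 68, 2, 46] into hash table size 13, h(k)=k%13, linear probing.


Insert 80: h=2 -> slot 2
Insert 68: h=3 -> slot 3
Insert 2: h=2, 2 probes -> slot 4
Insert 46: h=7 -> slot 7

Table: [None, None, 80, 68, 2, None, None, 46, None, None, None, None, None]


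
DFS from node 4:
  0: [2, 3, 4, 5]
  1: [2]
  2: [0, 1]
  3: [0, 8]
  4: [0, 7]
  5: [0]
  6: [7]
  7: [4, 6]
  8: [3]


Visit 4, push [7, 0]
Visit 0, push [5, 3, 2]
Visit 2, push [1]
Visit 1, push []
Visit 3, push [8]
Visit 8, push []
Visit 5, push []
Visit 7, push [6]
Visit 6, push []

DFS order: [4, 0, 2, 1, 3, 8, 5, 7, 6]


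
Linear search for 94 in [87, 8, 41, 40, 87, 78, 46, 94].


i=0: 87!=94
i=1: 8!=94
i=2: 41!=94
i=3: 40!=94
i=4: 87!=94
i=5: 78!=94
i=6: 46!=94
i=7: 94==94 found!

Found at 7, 8 comps


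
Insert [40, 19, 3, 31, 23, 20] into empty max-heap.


Insert 40: [40]
Insert 19: [40, 19]
Insert 3: [40, 19, 3]
Insert 31: [40, 31, 3, 19]
Insert 23: [40, 31, 3, 19, 23]
Insert 20: [40, 31, 20, 19, 23, 3]

Final heap: [40, 31, 20, 19, 23, 3]


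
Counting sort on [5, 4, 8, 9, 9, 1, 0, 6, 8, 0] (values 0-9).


Input: [5, 4, 8, 9, 9, 1, 0, 6, 8, 0]
Counts: [2, 1, 0, 0, 1, 1, 1, 0, 2, 2]

Sorted: [0, 0, 1, 4, 5, 6, 8, 8, 9, 9]


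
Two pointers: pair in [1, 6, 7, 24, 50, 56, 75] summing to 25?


lo=0(1)+hi=6(75)=76
lo=0(1)+hi=5(56)=57
lo=0(1)+hi=4(50)=51
lo=0(1)+hi=3(24)=25

Yes: 1+24=25


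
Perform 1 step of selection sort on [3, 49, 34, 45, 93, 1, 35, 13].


Initial: [3, 49, 34, 45, 93, 1, 35, 13]
Step 1: min=1 at 5
  Swap: [1, 49, 34, 45, 93, 3, 35, 13]

After 1 step: [1, 49, 34, 45, 93, 3, 35, 13]


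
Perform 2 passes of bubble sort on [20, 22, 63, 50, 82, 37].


Initial: [20, 22, 63, 50, 82, 37]
Pass 1: [20, 22, 50, 63, 37, 82] (2 swaps)
Pass 2: [20, 22, 50, 37, 63, 82] (1 swaps)

After 2 passes: [20, 22, 50, 37, 63, 82]


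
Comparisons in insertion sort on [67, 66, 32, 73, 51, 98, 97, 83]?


Algorithm: insertion sort
Input: [67, 66, 32, 73, 51, 98, 97, 83]
Sorted: [32, 51, 66, 67, 73, 83, 97, 98]

14


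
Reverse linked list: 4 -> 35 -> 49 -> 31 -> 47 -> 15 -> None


Step 1: curr=4, set curr.next=prev(None) | reversed so far: 4
Step 2: curr=35, set curr.next=prev(4) | reversed so far: 35 -> 4
Step 3: curr=49, set curr.next=prev(35) | reversed so far: 49 -> 35 -> 4
Step 4: curr=31, set curr.next=prev(49) | reversed so far: 31 -> 49 -> 35 -> 4
Step 5: curr=47, set curr.next=prev(31) | reversed so far: 47 -> 31 -> 49 -> 35 -> 4
Step 6: curr=15, set curr.next=prev(47) | reversed so far: 15 -> 47 -> 31 -> 49 -> 35 -> 4

15 -> 47 -> 31 -> 49 -> 35 -> 4 -> None


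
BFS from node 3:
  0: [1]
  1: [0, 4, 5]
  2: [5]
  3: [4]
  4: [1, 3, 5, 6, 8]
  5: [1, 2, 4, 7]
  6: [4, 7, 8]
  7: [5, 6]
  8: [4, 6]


Visit 3, enqueue [4]
Visit 4, enqueue [1, 5, 6, 8]
Visit 1, enqueue [0]
Visit 5, enqueue [2, 7]
Visit 6, enqueue []
Visit 8, enqueue []
Visit 0, enqueue []
Visit 2, enqueue []
Visit 7, enqueue []

BFS order: [3, 4, 1, 5, 6, 8, 0, 2, 7]


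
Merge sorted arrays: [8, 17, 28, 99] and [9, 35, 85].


Take 8 from A
Take 9 from B
Take 17 from A
Take 28 from A
Take 35 from B
Take 85 from B

Merged: [8, 9, 17, 28, 35, 85, 99]


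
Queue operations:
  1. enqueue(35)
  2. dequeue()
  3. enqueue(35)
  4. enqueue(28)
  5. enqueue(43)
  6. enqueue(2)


enqueue(35) -> [35]
dequeue()->35, []
enqueue(35) -> [35]
enqueue(28) -> [35, 28]
enqueue(43) -> [35, 28, 43]
enqueue(2) -> [35, 28, 43, 2]

Final queue: [35, 28, 43, 2]


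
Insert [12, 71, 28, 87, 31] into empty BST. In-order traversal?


Insert 12: root
Insert 71: R from 12
Insert 28: R from 12 -> L from 71
Insert 87: R from 12 -> R from 71
Insert 31: R from 12 -> L from 71 -> R from 28

In-order: [12, 28, 31, 71, 87]


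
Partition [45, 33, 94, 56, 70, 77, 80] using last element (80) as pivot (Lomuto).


Pivot: 80
  45 <= 80: advance i (no swap)
  33 <= 80: advance i (no swap)
  56 <= 80: swap -> [45, 33, 56, 94, 70, 77, 80]
  70 <= 80: swap -> [45, 33, 56, 70, 94, 77, 80]
  77 <= 80: swap -> [45, 33, 56, 70, 77, 94, 80]
Place pivot at 5: [45, 33, 56, 70, 77, 80, 94]

Partitioned: [45, 33, 56, 70, 77, 80, 94]


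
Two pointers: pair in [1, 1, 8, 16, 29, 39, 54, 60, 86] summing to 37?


lo=0(1)+hi=8(86)=87
lo=0(1)+hi=7(60)=61
lo=0(1)+hi=6(54)=55
lo=0(1)+hi=5(39)=40
lo=0(1)+hi=4(29)=30
lo=1(1)+hi=4(29)=30
lo=2(8)+hi=4(29)=37

Yes: 8+29=37


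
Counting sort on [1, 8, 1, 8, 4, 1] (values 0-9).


Input: [1, 8, 1, 8, 4, 1]
Counts: [0, 3, 0, 0, 1, 0, 0, 0, 2, 0]

Sorted: [1, 1, 1, 4, 8, 8]


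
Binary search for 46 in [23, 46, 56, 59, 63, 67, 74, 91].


Step 1: lo=0, hi=7, mid=3, val=59
Step 2: lo=0, hi=2, mid=1, val=46

Found at index 1


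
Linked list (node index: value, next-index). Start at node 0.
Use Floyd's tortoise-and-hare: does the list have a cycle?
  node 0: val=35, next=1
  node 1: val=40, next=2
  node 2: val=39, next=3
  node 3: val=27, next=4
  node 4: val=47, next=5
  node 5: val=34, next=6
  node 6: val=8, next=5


Floyd's tortoise (slow, +1) and hare (fast, +2):
  init: slow=0, fast=0
  step 1: slow=1, fast=2
  step 2: slow=2, fast=4
  step 3: slow=3, fast=6
  step 4: slow=4, fast=6
  step 5: slow=5, fast=6
  step 6: slow=6, fast=6
  slow == fast at node 6: cycle detected

Cycle: yes


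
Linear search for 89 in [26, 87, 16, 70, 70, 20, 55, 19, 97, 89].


i=0: 26!=89
i=1: 87!=89
i=2: 16!=89
i=3: 70!=89
i=4: 70!=89
i=5: 20!=89
i=6: 55!=89
i=7: 19!=89
i=8: 97!=89
i=9: 89==89 found!

Found at 9, 10 comps


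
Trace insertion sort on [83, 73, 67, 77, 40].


Initial: [83, 73, 67, 77, 40]
Insert 73: [73, 83, 67, 77, 40]
Insert 67: [67, 73, 83, 77, 40]
Insert 77: [67, 73, 77, 83, 40]
Insert 40: [40, 67, 73, 77, 83]

Sorted: [40, 67, 73, 77, 83]


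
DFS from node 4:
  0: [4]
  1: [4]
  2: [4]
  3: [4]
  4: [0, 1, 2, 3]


Visit 4, push [3, 2, 1, 0]
Visit 0, push []
Visit 1, push []
Visit 2, push []
Visit 3, push []

DFS order: [4, 0, 1, 2, 3]


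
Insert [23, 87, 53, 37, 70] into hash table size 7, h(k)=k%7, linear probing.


Insert 23: h=2 -> slot 2
Insert 87: h=3 -> slot 3
Insert 53: h=4 -> slot 4
Insert 37: h=2, 3 probes -> slot 5
Insert 70: h=0 -> slot 0

Table: [70, None, 23, 87, 53, 37, None]


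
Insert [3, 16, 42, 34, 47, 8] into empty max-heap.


Insert 3: [3]
Insert 16: [16, 3]
Insert 42: [42, 3, 16]
Insert 34: [42, 34, 16, 3]
Insert 47: [47, 42, 16, 3, 34]
Insert 8: [47, 42, 16, 3, 34, 8]

Final heap: [47, 42, 16, 3, 34, 8]


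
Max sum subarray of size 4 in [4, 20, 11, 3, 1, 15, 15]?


[0:4]: 38
[1:5]: 35
[2:6]: 30
[3:7]: 34

Max: 38 at [0:4]


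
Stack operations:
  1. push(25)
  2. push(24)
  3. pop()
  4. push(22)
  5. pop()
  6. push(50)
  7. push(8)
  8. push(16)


push(25) -> [25]
push(24) -> [25, 24]
pop()->24, [25]
push(22) -> [25, 22]
pop()->22, [25]
push(50) -> [25, 50]
push(8) -> [25, 50, 8]
push(16) -> [25, 50, 8, 16]

Final stack: [25, 50, 8, 16]


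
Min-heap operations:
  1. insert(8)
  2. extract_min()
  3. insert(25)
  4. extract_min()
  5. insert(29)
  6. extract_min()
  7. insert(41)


insert(8) -> [8]
extract_min()->8, []
insert(25) -> [25]
extract_min()->25, []
insert(29) -> [29]
extract_min()->29, []
insert(41) -> [41]

Final heap: [41]


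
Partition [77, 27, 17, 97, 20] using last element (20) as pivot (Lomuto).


Pivot: 20
  17 <= 20: swap -> [17, 27, 77, 97, 20]
Place pivot at 1: [17, 20, 77, 97, 27]

Partitioned: [17, 20, 77, 97, 27]


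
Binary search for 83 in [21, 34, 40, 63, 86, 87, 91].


Step 1: lo=0, hi=6, mid=3, val=63
Step 2: lo=4, hi=6, mid=5, val=87
Step 3: lo=4, hi=4, mid=4, val=86

Not found


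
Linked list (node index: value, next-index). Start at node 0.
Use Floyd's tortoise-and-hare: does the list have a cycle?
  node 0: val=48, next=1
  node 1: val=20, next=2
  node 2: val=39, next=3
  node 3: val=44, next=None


Floyd's tortoise (slow, +1) and hare (fast, +2):
  init: slow=0, fast=0
  step 1: slow=1, fast=2
  step 2: fast 2->3->None, no cycle

Cycle: no


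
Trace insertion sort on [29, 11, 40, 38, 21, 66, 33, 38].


Initial: [29, 11, 40, 38, 21, 66, 33, 38]
Insert 11: [11, 29, 40, 38, 21, 66, 33, 38]
Insert 40: [11, 29, 40, 38, 21, 66, 33, 38]
Insert 38: [11, 29, 38, 40, 21, 66, 33, 38]
Insert 21: [11, 21, 29, 38, 40, 66, 33, 38]
Insert 66: [11, 21, 29, 38, 40, 66, 33, 38]
Insert 33: [11, 21, 29, 33, 38, 40, 66, 38]
Insert 38: [11, 21, 29, 33, 38, 38, 40, 66]

Sorted: [11, 21, 29, 33, 38, 38, 40, 66]


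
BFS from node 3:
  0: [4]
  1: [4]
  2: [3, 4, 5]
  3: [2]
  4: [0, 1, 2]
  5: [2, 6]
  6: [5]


Visit 3, enqueue [2]
Visit 2, enqueue [4, 5]
Visit 4, enqueue [0, 1]
Visit 5, enqueue [6]
Visit 0, enqueue []
Visit 1, enqueue []
Visit 6, enqueue []

BFS order: [3, 2, 4, 5, 0, 1, 6]


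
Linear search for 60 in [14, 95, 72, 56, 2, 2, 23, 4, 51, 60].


i=0: 14!=60
i=1: 95!=60
i=2: 72!=60
i=3: 56!=60
i=4: 2!=60
i=5: 2!=60
i=6: 23!=60
i=7: 4!=60
i=8: 51!=60
i=9: 60==60 found!

Found at 9, 10 comps


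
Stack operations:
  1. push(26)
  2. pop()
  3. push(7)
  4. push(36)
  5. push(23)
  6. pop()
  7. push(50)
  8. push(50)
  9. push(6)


push(26) -> [26]
pop()->26, []
push(7) -> [7]
push(36) -> [7, 36]
push(23) -> [7, 36, 23]
pop()->23, [7, 36]
push(50) -> [7, 36, 50]
push(50) -> [7, 36, 50, 50]
push(6) -> [7, 36, 50, 50, 6]

Final stack: [7, 36, 50, 50, 6]


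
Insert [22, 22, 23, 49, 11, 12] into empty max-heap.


Insert 22: [22]
Insert 22: [22, 22]
Insert 23: [23, 22, 22]
Insert 49: [49, 23, 22, 22]
Insert 11: [49, 23, 22, 22, 11]
Insert 12: [49, 23, 22, 22, 11, 12]

Final heap: [49, 23, 22, 22, 11, 12]
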